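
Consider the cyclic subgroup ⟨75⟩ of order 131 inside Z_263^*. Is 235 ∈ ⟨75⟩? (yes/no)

235 ∈ ⟨75⟩ iff 235^131 ≡ 1 (mod 263), since |⟨75⟩| = 131.
235^131 mod 263 = 1.
Since 1 = 1, 235 lies in the subgroup.

yes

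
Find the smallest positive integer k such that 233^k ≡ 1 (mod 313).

312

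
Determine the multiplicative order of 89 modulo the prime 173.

86

The order of 89 must divide p − 1 = 172 = 2^2 · 43.
Divisors: 1, 2, 4, 43, 86, 172.
Check each in increasing order: 89^1 ≡ 89;  89^2 ≡ 136;  89^4 ≡ 158;  89^43 ≡ 172;  89^86 ≡ 1.
Smallest exponent giving 1 is 86.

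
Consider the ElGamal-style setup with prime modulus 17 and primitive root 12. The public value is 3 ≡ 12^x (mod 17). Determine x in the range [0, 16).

Successive powers of 12 modulo 17:
  12^0=1  12^1=12  12^2=8  12^3=11  12^4=13  12^5=3
So 12^5 ≡ 3 (mod 17), giving x = 5.

5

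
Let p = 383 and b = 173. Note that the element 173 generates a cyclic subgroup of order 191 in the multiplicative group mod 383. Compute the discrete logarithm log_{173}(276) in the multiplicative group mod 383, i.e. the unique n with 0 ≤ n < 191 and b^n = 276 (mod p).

61

Baby-step giant-step with m = ceil(sqrt(191)) = 14.
Baby table (173^j mod 383 for j=0..13):
  0:1  1:173  2:55  3:323  4:344  5:147  6:153  7:42
  8:372  9:12  10:161  11:277  12:46  13:298
Giant step factor: 173^(-14) ≡ 279 (mod 383).
Scan 276·279^i mod 383 for i = 0, 1, …:
  i=0: 276   i=1: 21   i=2: 114   i=3: 17
  i=4: 147
Match at i=4, j=5: n = 4·14 + 5 = 61.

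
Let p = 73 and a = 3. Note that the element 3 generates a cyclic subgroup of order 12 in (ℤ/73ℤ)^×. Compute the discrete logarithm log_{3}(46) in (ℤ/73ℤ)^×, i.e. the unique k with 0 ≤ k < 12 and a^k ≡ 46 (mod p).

Successive powers of 3 modulo 73:
  3^0=1  3^1=3  3^2=9  3^3=27  3^4=8  3^5=24
  3^6=72  3^7=70  3^8=64  3^9=46
So 3^9 ≡ 46 (mod 73), giving k = 9.

9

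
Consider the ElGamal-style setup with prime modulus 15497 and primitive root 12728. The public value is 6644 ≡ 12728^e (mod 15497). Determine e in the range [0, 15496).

1606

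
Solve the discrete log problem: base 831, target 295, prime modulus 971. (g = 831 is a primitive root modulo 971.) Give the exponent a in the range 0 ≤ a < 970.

505

Baby-step giant-step with m = ceil(sqrt(970)) = 32.
Baby table (831^j mod 971 for j=0..31):
  0:1  1:831  2:180  3:46  4:357  5:512  6:174  7:886
  8:248  9:236  10:945  11:727  12:175  13:746  14:428  15:282
  16:331  17:268  18:349  19:661  20:676  21:518  22:305  23:24
  24:524  25:436  26:133  27:800  28:636  29:292  30:873  31:126
Giant step factor: 831^(-32) ≡ 965 (mod 971).
Scan 295·965^i mod 971 for i = 0, 1, …:
  i=0: 295   i=1: 172   i=2: 910   i=3: 366
  i=4: 717   i=5: 553   i=6: 566   i=7: 488
  i=8: 956   i=9: 90     …   i=14: 251
  i=15: 436
Match at i=15, j=25: a = 15·32 + 25 = 505.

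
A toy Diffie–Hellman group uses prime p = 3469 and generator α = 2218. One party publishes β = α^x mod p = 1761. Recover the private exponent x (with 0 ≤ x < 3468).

1403

Baby-step giant-step with m = ceil(sqrt(3468)) = 59.
Baby table (2218^j mod 3469 for j=0..58):
  0:1  1:2218  2:482  3:624  4:3370  5:2434  6:848  7:666
  8:2863  9:1864  10:2773  11:3446  12:1021  13:2790  14:2993  15:2277
  16:2991  17:1310  18:2027  19:62  20:2225  21:2132  22:529  23:800
  24:1741  25:541  26:3133  27:587  28:1091  29:1945  30:2043  31:860
  32:2999  33:1709  34:2414  35:1585  36:1433  37:790  38:375  39:2659
  40:362  41:1577  42:1034  43:403  44:2321  45:3451  46:1704  47:1731
  48:2644  49:1782  50:1285  51:2081  52:1888  53:501  54:1138  55:2121
  56:414  57:2436  58:1815
Giant step factor: 2218^(-59) ≡ 3386 (mod 3469).
Scan 1761·3386^i mod 3469 for i = 0, 1, …:
  i=0: 1761   i=1: 3004   i=2: 436   i=3: 1971
  i=4: 2919   i=5: 553   i=6: 2667   i=7: 655
  i=8: 1139   i=9: 2595     …   i=22: 2320
  i=23: 1704
Match at i=23, j=46: x = 23·59 + 46 = 1403.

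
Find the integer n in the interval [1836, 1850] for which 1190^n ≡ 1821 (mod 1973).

1841

Compute 1190^1836 mod 1973 = 369, then multiply by 1190 repeatedly:
  1190^1836=369  1190^1837=1104  1190^1838=1715  1190^1839=768  1190^1840=421
  1190^1841=1821
Found 1821 at exponent 1841.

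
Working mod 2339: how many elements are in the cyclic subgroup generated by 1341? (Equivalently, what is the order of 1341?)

The order of 1341 must divide p − 1 = 2338 = 2 · 7 · 167.
Divisors: 1, 2, 7, 14, 167, 334, 1169, 2338.
Check each in increasing order: 1341^1 ≡ 1341;  1341^2 ≡ 1929;  1341^7 ≡ 219;  1341^14 ≡ 1181;  1341^167 ≡ 1.
Smallest exponent giving 1 is 167.

167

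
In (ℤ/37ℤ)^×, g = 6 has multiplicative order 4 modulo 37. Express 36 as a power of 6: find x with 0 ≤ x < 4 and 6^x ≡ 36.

2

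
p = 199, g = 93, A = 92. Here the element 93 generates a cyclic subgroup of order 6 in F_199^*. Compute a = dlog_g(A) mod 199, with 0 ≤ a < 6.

2

Successive powers of 93 modulo 199:
  93^0=1  93^1=93  93^2=92
So 93^2 ≡ 92 (mod 199), giving a = 2.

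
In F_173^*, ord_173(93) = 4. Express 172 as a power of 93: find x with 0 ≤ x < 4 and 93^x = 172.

2

Successive powers of 93 modulo 173:
  93^0=1  93^1=93  93^2=172
So 93^2 ≡ 172 (mod 173), giving x = 2.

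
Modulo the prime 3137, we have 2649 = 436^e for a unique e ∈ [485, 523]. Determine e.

507

Compute 436^485 mod 3137 = 1320, then multiply by 436 repeatedly:
  436^485=1320  436^486=1449  436^487=1227  436^488=1682  436^489=2431
  436^490=2747  436^491=2495  436^492=2418  436^493=216  436^494=66
  436^495=543  436^496=1473  436^497=2280  436^498=2788  436^499=1549
  436^500=909  436^501=1062  436^502=1893  436^503=317  436^504=184
  436^505=1799  436^506=114  436^507=2649
Found 2649 at exponent 507.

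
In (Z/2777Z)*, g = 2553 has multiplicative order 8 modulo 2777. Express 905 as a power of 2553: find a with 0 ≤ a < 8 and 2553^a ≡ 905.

7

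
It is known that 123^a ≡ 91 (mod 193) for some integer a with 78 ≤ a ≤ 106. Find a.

95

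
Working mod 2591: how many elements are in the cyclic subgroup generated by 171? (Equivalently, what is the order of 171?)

2590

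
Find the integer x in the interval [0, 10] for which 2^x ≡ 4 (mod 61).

Compute 2^0 mod 61 = 1, then multiply by 2 repeatedly:
  2^0=1  2^1=2  2^2=4
Found 4 at exponent 2.

2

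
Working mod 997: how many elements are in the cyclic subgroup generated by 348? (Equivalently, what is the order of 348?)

996

The order of 348 must divide p − 1 = 996 = 2^2 · 3 · 83.
Divisors: 1, 2, 3, 4, 6, 12, 83, 166, 249, 332, 498, 996.
Check each in increasing order: 348^1 ≡ 348;  348^2 ≡ 467;  348^3 ≡ 5;  348^4 ≡ 743;  348^6 ≡ 25;  348^12 ≡ 625;  348^83 ≡ 745;  348^166 ≡ 693;  348^249 ≡ 836;  348^332 ≡ 692;  348^498 ≡ 996;  348^996 ≡ 1.
Smallest exponent giving 1 is 996.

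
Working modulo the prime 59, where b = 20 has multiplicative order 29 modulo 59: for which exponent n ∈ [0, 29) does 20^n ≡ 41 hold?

9

Successive powers of 20 modulo 59:
  20^0=1  20^1=20  20^2=46  20^3=35  20^4=51  20^5=17
  20^6=45  20^7=15  20^8=5  20^9=41
So 20^9 ≡ 41 (mod 59), giving n = 9.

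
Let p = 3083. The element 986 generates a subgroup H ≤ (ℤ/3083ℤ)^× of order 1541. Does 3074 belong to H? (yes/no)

no

3074 ∈ ⟨986⟩ iff 3074^1541 ≡ 1 (mod 3083), since |⟨986⟩| = 1541.
3074^1541 mod 3083 = 3082.
Since 3082 ≠ 1, 3074 does not lie in the subgroup.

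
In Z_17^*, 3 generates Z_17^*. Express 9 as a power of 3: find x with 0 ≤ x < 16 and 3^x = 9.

2

Successive powers of 3 modulo 17:
  3^0=1  3^1=3  3^2=9
So 3^2 ≡ 9 (mod 17), giving x = 2.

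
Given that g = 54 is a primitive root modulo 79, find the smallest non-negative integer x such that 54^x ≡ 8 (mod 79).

24

Baby-step giant-step with m = ceil(sqrt(78)) = 9.
Baby table (54^j mod 79 for j=0..8):
  0:1  1:54  2:72  3:17  4:49  5:39  6:52  7:43
  8:31
Giant step factor: 54^(-9) ≡ 58 (mod 79).
Scan 8·58^i mod 79 for i = 0, 1, …:
  i=0: 8   i=1: 69   i=2: 52
Match at i=2, j=6: x = 2·9 + 6 = 24.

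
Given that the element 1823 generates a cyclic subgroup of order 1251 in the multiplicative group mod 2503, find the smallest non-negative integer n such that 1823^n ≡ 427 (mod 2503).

Baby-step giant-step with m = ceil(sqrt(1251)) = 36.
Baby table (1823^j mod 2503 for j=0..35):
  0:1  1:1823  2:1848  3:2369  4:1012  5:165  6:435  7:2057
  8:417  9:1782  10:2195  11:1691  12:1500  13:1224  14:1179  15:1743
  16:1182  17:2206  18:1720  19:1804  20:2253  21:2299  22:1055  23:961
  24:2306  25:1301  26:1382  27:1368  28:876  29:34  30:1910  31:257
  32:450  33:1869  34:604  35:2275
Giant step factor: 1823^(-36) ≡ 120 (mod 2503).
Scan 427·120^i mod 2503 for i = 0, 1, …:
  i=0: 427   i=1: 1180   i=2: 1432   i=3: 1636
  i=4: 1086   i=5: 164   i=6: 2159   i=7: 1271
  i=8: 2340   i=9: 464     …   i=25: 749
  i=26: 2275
Match at i=26, j=35: n = 26·36 + 35 = 971.

971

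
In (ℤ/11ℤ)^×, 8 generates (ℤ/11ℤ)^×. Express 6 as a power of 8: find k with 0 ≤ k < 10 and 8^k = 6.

3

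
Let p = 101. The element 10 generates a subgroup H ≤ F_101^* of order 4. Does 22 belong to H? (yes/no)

⟨10⟩ has order 4; its elements mod 101 are {1, 10, 91, 100}.
22 is not in this set.

no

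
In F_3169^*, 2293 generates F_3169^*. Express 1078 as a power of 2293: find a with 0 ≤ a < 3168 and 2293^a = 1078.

2010

Baby-step giant-step with m = ceil(sqrt(3168)) = 57.
Baby table (2293^j mod 3169 for j=0..56):
  0:1  1:2293  2:478  3:2749  4:316  5:2056  6:2105  7:378
  8:1617  9:51  10:2859  11:2195  12:763  13:271  14:279  15:2778
  16:264  17:73  18:2601  19:35  20:1030  21:885  22:1145  23:1553
  24:2242  25:788  26:554  27:2722  28:1785  29:1826  30:769  31:1353
  32:3147  33:258  34:2160  35:2902  36:2555  37:2303  38:1225  39:1191
  40:2454  41:2047  42:482  43:2414  44:2228  45:376  46:200  47:2264
  48:530  49:1563  50:2989  51:2399  52:2692  53:2713  54:162  55:693
  56:1380
Giant step factor: 2293^(-57) ≡ 1271 (mod 3169).
Scan 1078·1271^i mod 3169 for i = 0, 1, …:
  i=0: 1078   i=1: 1130   i=2: 673   i=3: 2922
  i=4: 2963   i=5: 1201   i=6: 2182   i=7: 447
  i=8: 886   i=9: 1111     …   i=34: 3054
  i=35: 2778
Match at i=35, j=15: a = 35·57 + 15 = 2010.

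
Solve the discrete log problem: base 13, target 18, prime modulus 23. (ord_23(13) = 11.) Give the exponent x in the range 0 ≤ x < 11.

Successive powers of 13 modulo 23:
  13^0=1  13^1=13  13^2=8  13^3=12  13^4=18
So 13^4 ≡ 18 (mod 23), giving x = 4.

4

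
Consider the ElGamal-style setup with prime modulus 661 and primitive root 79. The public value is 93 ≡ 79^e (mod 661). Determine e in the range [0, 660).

372

Baby-step giant-step with m = ceil(sqrt(660)) = 26.
Baby table (79^j mod 661 for j=0..25):
  0:1  1:79  2:292  3:594  4:656  5:266  6:523  7:335
  8:25  9:653  10:29  11:308  12:536  13:40  14:516  15:443
  16:625  17:461  18:64  19:429  20:180  21:339  22:341  23:499
  24:422  25:288
Giant step factor: 79^(-26) ≡ 107 (mod 661).
Scan 93·107^i mod 661 for i = 0, 1, …:
  i=0: 93   i=1: 36   i=2: 547   i=3: 361
  i=4: 289   i=5: 517   i=6: 456   i=7: 539
  i=8: 166   i=9: 576     …   i=13: 340
  i=14: 25
Match at i=14, j=8: e = 14·26 + 8 = 372.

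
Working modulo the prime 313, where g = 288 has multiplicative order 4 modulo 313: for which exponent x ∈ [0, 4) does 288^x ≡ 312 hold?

Successive powers of 288 modulo 313:
  288^0=1  288^1=288  288^2=312
So 288^2 ≡ 312 (mod 313), giving x = 2.

2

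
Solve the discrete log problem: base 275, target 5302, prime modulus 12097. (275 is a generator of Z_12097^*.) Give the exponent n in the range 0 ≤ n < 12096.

Baby-step giant-step with m = ceil(sqrt(12096)) = 110.
Baby table (275^j mod 12097 for j=0..109):
  0:1  1:275  2:3043  3:2132  4:5644  5:3684  6:9049  7:8590
  8:3335  9:9850  10:11119  11:9281  12:11905  13:7685  14:8497  15:1954
  16:5082  17:6395  18:4560  19:8009  20:821  21:8029  22:6321  23:8404
  24:573  25:314  26:1671  27:11936  28:4113  29:6054  30:7561  31:10688
  32:11726  33:6848  34:8165  35:7430  36:10954  37:197  38:5787  39:6718
  40:8706  41:11041  42:12025  43:4394  44:10747  45:3757  46:4930  47:886
  48:1710  49:10564  50:1820  51:4523  52:9931  53:9200  54:1727  55:3142
  56:5163  57:4476  58:9103  59:11343  60:10396  61:4008  62:1373  63:2568
  64:4574  65:11859  66:7132  67:1586  68:658  69:11592  70:6289  71:11701
  72:12070  73:4672  74:2518  75:2921  76:4873  77:9405  78:9714  79:10010
  80:6731  81:184  82:2212  83:3450  84:5184  85:10251  86:424  87:7727
  88:7950  89:8790  90:9947  91:1503  92:2027  93:963  94:10788  95:2935
  96:8723  97:3619  98:3271  99:4347  100:9919  101:5900  102:1502  103:1752
  104:10017  105:8656  106:9388  107:5039  108:6667  109:6778
Giant step factor: 275^(-110) ≡ 3861 (mod 12097).
Scan 5302·3861^i mod 12097 for i = 0, 1, …:
  i=0: 5302   i=1: 2898   i=2: 11550   i=3: 5008
  i=4: 4882   i=5: 2276   i=6: 5214   i=7: 1846
  i=8: 2273   i=9: 5728     …   i=61: 7464
  i=62: 3450
Match at i=62, j=83: n = 62·110 + 83 = 6903.

6903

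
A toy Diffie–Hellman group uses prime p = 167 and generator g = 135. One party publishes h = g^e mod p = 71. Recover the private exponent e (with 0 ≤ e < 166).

77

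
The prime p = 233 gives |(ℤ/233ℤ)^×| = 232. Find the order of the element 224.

116

The order of 224 must divide p − 1 = 232 = 2^3 · 29.
Divisors: 1, 2, 4, 8, 29, 58, 116, 232.
Check each in increasing order: 224^1 ≡ 224;  224^2 ≡ 81;  224^4 ≡ 37;  224^8 ≡ 204;  224^29 ≡ 89;  224^58 ≡ 232;  224^116 ≡ 1.
Smallest exponent giving 1 is 116.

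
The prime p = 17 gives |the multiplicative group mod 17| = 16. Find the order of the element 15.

8

The order of 15 must divide p − 1 = 16 = 2^4.
Divisors: 1, 2, 4, 8, 16.
Check each in increasing order: 15^1 ≡ 15;  15^2 ≡ 4;  15^4 ≡ 16;  15^8 ≡ 1.
Smallest exponent giving 1 is 8.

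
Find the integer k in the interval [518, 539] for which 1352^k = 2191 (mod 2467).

539

Compute 1352^518 mod 2467 = 1442, then multiply by 1352 repeatedly:
  1352^518=1442  1352^519=654  1352^520=1022  1352^521=224  1352^522=1874
  1352^523=39  1352^524=921  1352^525=1824  1352^526=1515  1352^527=670
  1352^528=451  1352^529=403  1352^530=2116  1352^531=1579  1352^532=853
  1352^533=1167  1352^534=1371  1352^535=875  1352^536=1307  1352^537=692
  1352^538=591  1352^539=2191
Found 2191 at exponent 539.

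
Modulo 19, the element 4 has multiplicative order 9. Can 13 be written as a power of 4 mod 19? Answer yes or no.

⟨4⟩ has order 9; its elements mod 19 are {1, 4, 5, 6, 7, 9, 11, 16, 17}.
13 is not in this set.

no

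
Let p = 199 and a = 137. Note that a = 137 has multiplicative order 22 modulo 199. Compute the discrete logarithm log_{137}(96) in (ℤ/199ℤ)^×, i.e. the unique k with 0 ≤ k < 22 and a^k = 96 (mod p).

Successive powers of 137 modulo 199:
  137^0=1  137^1=137  137^2=63  137^3=74  137^4=188  137^5=85
  137^6=103  137^7=181  137^8=121  137^9=60  137^10=61  137^11=198
  137^12=62  137^13=136  137^14=125  137^15=11  137^16=114  137^17=96
So 137^17 ≡ 96 (mod 199), giving k = 17.

17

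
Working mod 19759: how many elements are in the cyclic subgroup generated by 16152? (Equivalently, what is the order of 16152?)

The order of 16152 must divide p − 1 = 19758 = 2 · 3 · 37 · 89.
Divisors: 1, 2, 3, 6, 37, 74, 89, 111, 178, 222, 267, 534, 3293, 6586, 9879, 19758.
Check each in increasing order: 16152^1 ≡ 16152;  16152^2 ≡ 9027;  16152^3 ≡ 2443;  16152^6 ≡ 1031;  16152^37 ≡ 11206;  16152^74 ≡ 5991;  16152^89 ≡ 4491;  16152^111 ≡ 13823;  16152^178 ≡ 14901;  16152^222 ≡ 5799;  16152^267 ≡ 16417;  16152^534 ≡ 5129;  16152^3293 ≡ 19758;  16152^6586 ≡ 1.
Smallest exponent giving 1 is 6586.

6586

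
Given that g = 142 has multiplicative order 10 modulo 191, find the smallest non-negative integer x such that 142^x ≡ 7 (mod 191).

3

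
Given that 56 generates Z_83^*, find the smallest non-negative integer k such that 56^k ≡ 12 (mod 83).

Baby-step giant-step with m = ceil(sqrt(82)) = 10.
Baby table (56^j mod 83 for j=0..9):
  0:1  1:56  2:65  3:71  4:75  5:50  6:61  7:13
  8:64  9:15
Giant step factor: 56^(-10) ≡ 25 (mod 83).
Scan 12·25^i mod 83 for i = 0, 1, …:
  i=0: 12   i=1: 51   i=2: 30   i=3: 3
  i=4: 75
Match at i=4, j=4: k = 4·10 + 4 = 44.

44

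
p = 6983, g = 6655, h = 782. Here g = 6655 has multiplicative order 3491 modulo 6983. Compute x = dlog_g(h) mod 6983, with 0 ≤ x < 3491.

1155

Baby-step giant-step with m = ceil(sqrt(3491)) = 60.
Baby table (6655^j mod 6983 for j=0..59):
  0:1  1:6655  2:2839  3:4530  4:1539  5:4967  6:4846  7:2636
  8:1284  9:4811  10:150  11:6664  12:6870  13:2149  14:411  15:4852
  16:668  17:4352  18:4059  19:2401  20:1551  21:1031  22:3999  23:1132
  24:5786  25:1568  26:2438  27:3381  28:1329  29:4017  30:2211  31:1024
  32:6295  33:2208  34:2008  35:4761  36:2584  37:4374  38:3826  39:2012
  40:3449  41:6957  42:1545  43:2999  44:931  45:1884  46:3535  47:6681
  48:1294  49:1531  50:608  51:3083  52:1311  53:2938  54:6973  55:3280
  56:6525  57:3581  58:5559  59:6194
Giant step factor: 6655^(-60) ≡ 5739 (mod 6983).
Scan 782·5739^i mod 6983 for i = 0, 1, …:
  i=0: 782   i=1: 4812   i=2: 5286   i=3: 2202
  i=4: 5031   i=5: 5187   i=6: 6647   i=7: 5987
  i=8: 3033   i=9: 4751     …   i=18: 3656
  i=19: 4852
Match at i=19, j=15: x = 19·60 + 15 = 1155.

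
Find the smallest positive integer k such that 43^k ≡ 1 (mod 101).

50

The order of 43 must divide p − 1 = 100 = 2^2 · 5^2.
Divisors: 1, 2, 4, 5, 10, 20, 25, 50, 100.
Check each in increasing order: 43^1 ≡ 43;  43^2 ≡ 31;  43^4 ≡ 52;  43^5 ≡ 14;  43^10 ≡ 95;  43^20 ≡ 36;  43^25 ≡ 100;  43^50 ≡ 1.
Smallest exponent giving 1 is 50.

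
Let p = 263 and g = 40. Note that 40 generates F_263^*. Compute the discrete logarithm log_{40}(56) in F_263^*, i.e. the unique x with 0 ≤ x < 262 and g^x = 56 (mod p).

103

Baby-step giant-step with m = ceil(sqrt(262)) = 17.
Baby table (40^j mod 263 for j=0..16):
  0:1  1:40  2:22  3:91  4:221  5:161  6:128  7:123
  8:186  9:76  10:147  11:94  12:78  13:227  14:138  15:260
  16:143
Giant step factor: 40^(-17) ≡ 259 (mod 263).
Scan 56·259^i mod 263 for i = 0, 1, …:
  i=0: 56   i=1: 39   i=2: 107   i=3: 98
  i=4: 134   i=5: 253   i=6: 40
Match at i=6, j=1: x = 6·17 + 1 = 103.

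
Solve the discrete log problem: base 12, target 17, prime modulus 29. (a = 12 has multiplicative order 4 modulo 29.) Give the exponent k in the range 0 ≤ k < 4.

3

Successive powers of 12 modulo 29:
  12^0=1  12^1=12  12^2=28  12^3=17
So 12^3 ≡ 17 (mod 29), giving k = 3.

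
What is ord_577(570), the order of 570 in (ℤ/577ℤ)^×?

576

The order of 570 must divide p − 1 = 576 = 2^6 · 3^2.
Divisors: 1, 2, 3, 4, 6, 8, 9, 12, 16, 18, 24, 32, 36, 48, 64, 72, 96, 144, 192, 288, 576.
Check each in increasing order: 570^1 ≡ 570;  570^2 ≡ 49;  570^3 ≡ 234;  570^4 ≡ 93;  570^6 ≡ 518;  570^8 ≡ 571;  570^9 ≡ 42;  570^12 ≡ 19;  570^16 ≡ 36;  570^18 ≡ 33;  570^24 ≡ 361;  570^32 ≡ 142;  570^36 ≡ 512;  570^48 ≡ 496;  570^64 ≡ 546;  570^72 ≡ 186;  570^96 ≡ 214;  570^144 ≡ 553;  570^192 ≡ 213;  570^288 ≡ 576;  570^576 ≡ 1.
Smallest exponent giving 1 is 576.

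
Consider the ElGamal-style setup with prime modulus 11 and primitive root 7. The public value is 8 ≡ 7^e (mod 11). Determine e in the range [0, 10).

9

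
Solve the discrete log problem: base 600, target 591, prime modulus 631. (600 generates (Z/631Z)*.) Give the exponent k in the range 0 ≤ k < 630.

Baby-step giant-step with m = ceil(sqrt(630)) = 26.
Baby table (600^j mod 631 for j=0..25):
  0:1  1:600  2:330  3:497  4:368  5:581  6:288  7:537
  8:390  9:530  10:607  11:113  12:283  13:61  14:2  15:569
  16:29  17:363  18:105  19:531  20:576  21:443  22:149  23:429
  24:583  25:226
Giant step factor: 600^(-26) ≡ 398 (mod 631).
Scan 591·398^i mod 631 for i = 0, 1, …:
  i=0: 591   i=1: 486   i=2: 342   i=3: 451
  i=4: 294   i=5: 277   i=6: 452   i=7: 61
Match at i=7, j=13: k = 7·26 + 13 = 195.

195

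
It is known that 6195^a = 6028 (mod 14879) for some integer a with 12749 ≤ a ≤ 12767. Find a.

12765

Compute 6195^12749 mod 14879 = 12998, then multiply by 6195 repeatedly:
  6195^12749=12998  6195^12750=12341  6195^12751=4193  6195^12752=11780  6195^12753=10484
  6195^12754=1545  6195^12755=4078  6195^12756=13547  6195^12757=6105  6195^12758=12936
  6195^12759=226  6195^12760=1444  6195^12761=3301  6195^12762=5949  6195^12763=13651
  6195^12764=10588  6195^12765=6028
Found 6028 at exponent 12765.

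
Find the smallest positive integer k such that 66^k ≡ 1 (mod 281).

140

The order of 66 must divide p − 1 = 280 = 2^3 · 5 · 7.
Divisors: 1, 2, 4, 5, 7, 8, 10, 14, 20, 28, 35, 40, 56, 70, 140, 280.
Check each in increasing order: 66^1 ≡ 66;  66^2 ≡ 141;  66^4 ≡ 211;  66^5 ≡ 157;  66^7 ≡ 219;  66^8 ≡ 123;  66^10 ≡ 202;  66^14 ≡ 191;  66^20 ≡ 59;  66^28 ≡ 232;  66^35 ≡ 228;  66^40 ≡ 109;  66^56 ≡ 153;  66^70 ≡ 280;  66^140 ≡ 1.
Smallest exponent giving 1 is 140.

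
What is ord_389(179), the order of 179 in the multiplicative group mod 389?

194

The order of 179 must divide p − 1 = 388 = 2^2 · 97.
Divisors: 1, 2, 4, 97, 194, 388.
Check each in increasing order: 179^1 ≡ 179;  179^2 ≡ 143;  179^4 ≡ 221;  179^97 ≡ 388;  179^194 ≡ 1.
Smallest exponent giving 1 is 194.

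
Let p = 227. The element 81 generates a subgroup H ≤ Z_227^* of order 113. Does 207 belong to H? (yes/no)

207 ∈ ⟨81⟩ iff 207^113 ≡ 1 (mod 227), since |⟨81⟩| = 113.
207^113 mod 227 = 1.
Since 1 = 1, 207 lies in the subgroup.

yes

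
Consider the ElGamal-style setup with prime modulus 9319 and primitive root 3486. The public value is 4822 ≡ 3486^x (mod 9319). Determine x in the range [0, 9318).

Baby-step giant-step with m = ceil(sqrt(9318)) = 97.
Baby table (3486^j mod 9319 for j=0..96):
  0:1  1:3486  2:220  3:2762  4:1805  5:1905  6:5702  7:9064
  8:5694  9:9133  10:3934  11:5675  12:8132  13:9073  14:9111  15:1794
  16:835  17:3282  18:6639  19:4477  20:6816  21:6445  22:8480  23:1412
  24:1800  25:3113  26:4602  27:4573  28:5988  29:8927  30:3381  31:6950
  32:7619  33:684  34:8079  35:1376  36:6770  37:4512  38:7679  39:4826
  40:2641  41:8673  42:3242  43:6984  44:4996  45:8164  46:8797  47:6832
  48:6307  49:2681  50:8328  51:2723  52:5636  53:2644  54:493  55:3902
  56:5951  57:1092  58:4560  59:7265  60:6067  61:4751  62:2123  63:1492
  64:1110  65:2075  66:1906  67:9188  68:9284  69:8456  70:1619  71:5839
  72:2058  73:7877  74:5448  75:8925  76:5728  77:6510  78:2095  79:6393
  80:4269  81:8610  82:7280  83:2443  84:8051  85:6277  86:610  87:1728
  88:3734  89:7400  90:1408  91:6494  92:2233  93:2873  94:6672  95:7687
  96:4757
Giant step factor: 3486^(-97) ≡ 3587 (mod 9319).
Scan 4822·3587^i mod 9319 for i = 0, 1, …:
  i=0: 4822   i=1: 450   i=2: 1963   i=3: 5436
  i=4: 3584   i=5: 4907   i=6: 7137   i=7: 1126
  i=8: 3835   i=9: 1301     …   i=81: 9316
  i=82: 7877
Match at i=82, j=73: x = 82·97 + 73 = 8027.

8027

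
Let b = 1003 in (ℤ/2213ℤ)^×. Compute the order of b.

553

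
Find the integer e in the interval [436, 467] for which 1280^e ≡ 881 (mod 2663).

442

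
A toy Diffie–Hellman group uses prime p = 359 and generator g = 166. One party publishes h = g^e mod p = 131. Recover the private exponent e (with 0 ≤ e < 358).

238

Baby-step giant-step with m = ceil(sqrt(358)) = 19.
Baby table (166^j mod 359 for j=0..18):
  0:1  1:166  2:272  3:277  4:30  5:313  6:262  7:53
  8:182  9:56  10:321  11:154  12:75  13:244  14:296  15:312
  16:96  17:140  18:264
Giant step factor: 166^(-19) ≡ 290 (mod 359).
Scan 131·290^i mod 359 for i = 0, 1, …:
  i=0: 131   i=1: 295   i=2: 108   i=3: 87
  i=4: 100   i=5: 280   i=6: 66   i=7: 113
  i=8: 101   i=9: 211   i=10: 160   i=11: 89
  i=12: 321
Match at i=12, j=10: e = 12·19 + 10 = 238.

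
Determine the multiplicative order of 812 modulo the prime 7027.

The order of 812 must divide p − 1 = 7026 = 2 · 3 · 1171.
Divisors: 1, 2, 3, 6, 1171, 2342, 3513, 7026.
Check each in increasing order: 812^1 ≡ 812;  812^2 ≡ 5833;  812^3 ≡ 198;  812^6 ≡ 4069;  812^1171 ≡ 1.
Smallest exponent giving 1 is 1171.

1171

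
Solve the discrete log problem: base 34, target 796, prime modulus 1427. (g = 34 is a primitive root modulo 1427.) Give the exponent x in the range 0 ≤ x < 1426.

120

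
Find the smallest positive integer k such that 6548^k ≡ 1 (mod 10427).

10426

The order of 6548 must divide p − 1 = 10426 = 2 · 13 · 401.
Divisors: 1, 2, 13, 26, 401, 802, 5213, 10426.
Check each in increasing order: 6548^1 ≡ 6548;  6548^2 ≡ 480;  6548^13 ≡ 5939;  6548^26 ≡ 7607;  6548^401 ≡ 8405;  6548^802 ≡ 1100;  6548^5213 ≡ 10426;  6548^10426 ≡ 1.
Smallest exponent giving 1 is 10426.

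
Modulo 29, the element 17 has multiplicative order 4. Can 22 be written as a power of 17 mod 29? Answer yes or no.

no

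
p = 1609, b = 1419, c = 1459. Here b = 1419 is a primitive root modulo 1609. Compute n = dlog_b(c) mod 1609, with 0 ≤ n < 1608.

10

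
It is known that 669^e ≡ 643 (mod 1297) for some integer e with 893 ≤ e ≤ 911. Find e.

907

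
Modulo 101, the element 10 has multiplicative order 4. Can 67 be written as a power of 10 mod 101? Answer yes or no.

no

⟨10⟩ has order 4; its elements mod 101 are {1, 10, 91, 100}.
67 is not in this set.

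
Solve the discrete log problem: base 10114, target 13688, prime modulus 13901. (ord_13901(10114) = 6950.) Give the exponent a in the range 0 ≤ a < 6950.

Baby-step giant-step with m = ceil(sqrt(6950)) = 84.
Baby table (10114^j mod 13901 for j=0..83):
  0:1  1:10114  2:9438  3:11666  4:12137  5:7788  6:4766  7:8557
  8:11773  9:10057  10:2881  11:1938  12:522  13:11029  14:5682  15:1014
  16:10559  17:6244  18:13474  19:4533  20:1264  21:9077  22:2574  23:10764
  24:8365  25:2124  26:5091  27:1070  28:7002  29:6534  30:13423  31:3056
  32:6461  33:11854  34:9132  35:2804  36:1616  37:10549  38:2411  39:2500
  40:12982  41:5003  42:702  43:10518  44:8600  45:1843  46:12762  47:4083
  48:9492  49:1782  50:7452  51:12207  52:6817  53:12079  54:5018  55:13402
  56:13078  57:2877  58:3185  59:4473  60:6068  61:12738  62:11565  63:5396
  64:13719  65:8085  66:6008  67:3641  68:1325  69:486  70:8351  71:13439
  72:11969  73:4558  74:3896  75:8710  76:2303  77:8367  78:8451  79:10066
  80:10501  81:3474  82:8209  83:9054
Giant step factor: 10114^(-84) ≡ 10413 (mod 13901).
Scan 13688·10413^i mod 13901 for i = 0, 1, …:
  i=0: 13688   i=1: 6191   i=2: 7946   i=3: 2946
  i=4: 11092   i=5: 11488   i=6: 6439   i=7: 4784
  i=8: 8509   i=9: 13144     …   i=77: 7115
  i=78: 10066
Match at i=78, j=79: a = 78·84 + 79 = 6631.

6631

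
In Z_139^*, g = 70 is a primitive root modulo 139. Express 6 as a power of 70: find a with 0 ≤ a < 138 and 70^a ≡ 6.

96

Baby-step giant-step with m = ceil(sqrt(138)) = 12.
Baby table (70^j mod 139 for j=0..11):
  0:1  1:70  2:35  3:87  4:113  5:126  6:63  7:101
  8:120  9:60  10:30  11:15
Giant step factor: 70^(-12) ≡ 65 (mod 139).
Scan 6·65^i mod 139 for i = 0, 1, …:
  i=0: 6   i=1: 112   i=2: 52   i=3: 44
  i=4: 80   i=5: 57   i=6: 91   i=7: 77
  i=8: 1
Match at i=8, j=0: a = 8·12 + 0 = 96.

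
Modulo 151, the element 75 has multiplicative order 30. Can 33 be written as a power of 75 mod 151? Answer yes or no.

yes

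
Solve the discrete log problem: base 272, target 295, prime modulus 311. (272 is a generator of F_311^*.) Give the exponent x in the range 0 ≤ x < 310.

257

Baby-step giant-step with m = ceil(sqrt(310)) = 18.
Baby table (272^j mod 311 for j=0..17):
  0:1  1:272  2:277  3:82  4:223  5:11  6:193  7:248
  8:280  9:276  10:121  11:257  12:240  13:281  14:237  15:87
  16:28  17:152
Giant step factor: 272^(-18) ≡ 180 (mod 311).
Scan 295·180^i mod 311 for i = 0, 1, …:
  i=0: 295   i=1: 230   i=2: 37   i=3: 129
  i=4: 206   i=5: 71   i=6: 29   i=7: 244
  i=8: 69   i=9: 291     …   i=13: 102
  i=14: 11
Match at i=14, j=5: x = 14·18 + 5 = 257.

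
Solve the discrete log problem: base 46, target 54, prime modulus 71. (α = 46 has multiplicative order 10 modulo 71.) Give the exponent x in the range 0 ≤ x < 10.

Successive powers of 46 modulo 71:
  46^0=1  46^1=46  46^2=57  46^3=66  46^4=54
So 46^4 ≡ 54 (mod 71), giving x = 4.

4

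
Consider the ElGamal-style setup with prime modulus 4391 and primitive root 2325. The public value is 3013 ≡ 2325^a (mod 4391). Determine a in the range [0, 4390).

3872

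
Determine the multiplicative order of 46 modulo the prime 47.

The order of 46 must divide p − 1 = 46 = 2 · 23.
Divisors: 1, 2, 23, 46.
Check each in increasing order: 46^1 ≡ 46;  46^2 ≡ 1.
Smallest exponent giving 1 is 2.

2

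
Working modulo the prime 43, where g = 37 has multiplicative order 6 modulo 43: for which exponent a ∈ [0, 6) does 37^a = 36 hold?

2

Successive powers of 37 modulo 43:
  37^0=1  37^1=37  37^2=36
So 37^2 ≡ 36 (mod 43), giving a = 2.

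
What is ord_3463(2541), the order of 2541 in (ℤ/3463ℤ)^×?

3462

The order of 2541 must divide p − 1 = 3462 = 2 · 3 · 577.
Divisors: 1, 2, 3, 6, 577, 1154, 1731, 3462.
Check each in increasing order: 2541^1 ≡ 2541;  2541^2 ≡ 1649;  2541^3 ≡ 3342;  2541^6 ≡ 789;  2541^577 ≡ 368;  2541^1154 ≡ 367;  2541^1731 ≡ 3462;  2541^3462 ≡ 1.
Smallest exponent giving 1 is 3462.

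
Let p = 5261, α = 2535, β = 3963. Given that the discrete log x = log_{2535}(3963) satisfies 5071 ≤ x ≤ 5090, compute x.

5090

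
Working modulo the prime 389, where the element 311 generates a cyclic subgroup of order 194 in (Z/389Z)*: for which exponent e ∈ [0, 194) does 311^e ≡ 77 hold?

128

Baby-step giant-step with m = ceil(sqrt(194)) = 14.
Baby table (311^j mod 389 for j=0..13):
  0:1  1:311  2:249  3:28  4:150  5:359  6:6  7:310
  8:327  9:168  10:122  11:209  12:36  13:304
Giant step factor: 311^(-14) ≡ 206 (mod 389).
Scan 77·206^i mod 389 for i = 0, 1, …:
  i=0: 77   i=1: 302   i=2: 361   i=3: 67
  i=4: 187   i=5: 11   i=6: 321   i=7: 385
  i=8: 343   i=9: 249
Match at i=9, j=2: e = 9·14 + 2 = 128.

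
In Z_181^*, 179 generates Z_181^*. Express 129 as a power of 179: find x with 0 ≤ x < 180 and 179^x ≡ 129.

76

Baby-step giant-step with m = ceil(sqrt(180)) = 14.
Baby table (179^j mod 181 for j=0..13):
  0:1  1:179  2:4  3:173  4:16  5:149  6:64  7:53
  8:75  9:31  10:119  11:124  12:114  13:134
Giant step factor: 179^(-14) ≡ 52 (mod 181).
Scan 129·52^i mod 181 for i = 0, 1, …:
  i=0: 129   i=1: 11   i=2: 29   i=3: 60
  i=4: 43   i=5: 64
Match at i=5, j=6: x = 5·14 + 6 = 76.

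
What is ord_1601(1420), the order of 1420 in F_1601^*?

The order of 1420 must divide p − 1 = 1600 = 2^6 · 5^2.
Divisors: 1, 2, 4, 5, 8, 10, 16, 20, 25, 32, 40, 50, 64, 80, 100, 160, 200, 320, 400, 800, 1600.
Check each in increasing order: 1420^1 ≡ 1420;  1420^2 ≡ 741;  1420^4 ≡ 1539;  1420^5 ≡ 15;  1420^8 ≡ 642;  1420^10 ≡ 225;  1420^16 ≡ 707;  1420^20 ≡ 994;  1420^25 ≡ 501;  1420^32 ≡ 337;  1420^40 ≡ 219;  1420^50 ≡ 1245;  1420^64 ≡ 1499;  1420^80 ≡ 1532;  1420^100 ≡ 257;  1420^160 ≡ 1559;  1420^200 ≡ 408;  1420^320 ≡ 163;  1420^400 ≡ 1561;  1420^800 ≡ 1600;  1420^1600 ≡ 1.
Smallest exponent giving 1 is 1600.

1600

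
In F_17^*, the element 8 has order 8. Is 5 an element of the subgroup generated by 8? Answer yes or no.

⟨8⟩ has order 8; its elements mod 17 are {1, 2, 4, 8, 9, 13, 15, 16}.
5 is not in this set.

no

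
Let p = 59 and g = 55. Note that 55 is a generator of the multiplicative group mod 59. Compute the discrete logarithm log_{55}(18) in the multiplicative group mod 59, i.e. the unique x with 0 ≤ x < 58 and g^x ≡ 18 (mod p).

7

Baby-step giant-step with m = ceil(sqrt(58)) = 8.
Baby table (55^j mod 59 for j=0..7):
  0:1  1:55  2:16  3:54  4:20  5:38  6:25  7:18
Giant step factor: 55^(-8) ≡ 9 (mod 59).
Scan 18·9^i mod 59 for i = 0, 1, …:
  i=0: 18
Match at i=0, j=7: x = 0·8 + 7 = 7.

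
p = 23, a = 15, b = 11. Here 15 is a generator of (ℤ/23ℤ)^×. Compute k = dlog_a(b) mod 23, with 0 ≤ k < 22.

Successive powers of 15 modulo 23:
  15^0=1  15^1=15  15^2=18  15^3=17  15^4=2  15^5=7
  15^6=13  15^7=11
So 15^7 ≡ 11 (mod 23), giving k = 7.

7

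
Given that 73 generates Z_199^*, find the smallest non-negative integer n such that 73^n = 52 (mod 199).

114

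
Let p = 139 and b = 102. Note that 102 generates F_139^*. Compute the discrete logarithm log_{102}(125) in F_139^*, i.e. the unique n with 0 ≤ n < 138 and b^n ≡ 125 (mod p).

Baby-step giant-step with m = ceil(sqrt(138)) = 12.
Baby table (102^j mod 139 for j=0..11):
  0:1  1:102  2:118  3:82  4:24  5:85  6:52  7:22
  8:20  9:94  10:136  11:111
Giant step factor: 102^(-12) ≡ 64 (mod 139).
Scan 125·64^i mod 139 for i = 0, 1, …:
  i=0: 125   i=1: 77   i=2: 63   i=3: 1
Match at i=3, j=0: n = 3·12 + 0 = 36.

36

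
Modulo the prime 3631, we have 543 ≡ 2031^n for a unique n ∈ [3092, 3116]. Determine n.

Compute 2031^3092 mod 3631 = 3524, then multiply by 2031 repeatedly:
  2031^3092=3524  2031^3093=543
Found 543 at exponent 3093.

3093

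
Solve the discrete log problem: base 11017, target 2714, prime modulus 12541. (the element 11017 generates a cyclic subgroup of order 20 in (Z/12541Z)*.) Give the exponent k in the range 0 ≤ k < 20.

Successive powers of 11017 modulo 12541:
  11017^0=1  11017^1=11017  11017^2=2491  11017^3=3639  11017^4=9827  11017^5=10147
  11017^6=11566  11017^7=6062  11017^8=4229  11017^9=1078  11017^10=12540  11017^11=1524
  11017^12=10050  11017^13=8902  11017^14=2714
So 11017^14 ≡ 2714 (mod 12541), giving k = 14.

14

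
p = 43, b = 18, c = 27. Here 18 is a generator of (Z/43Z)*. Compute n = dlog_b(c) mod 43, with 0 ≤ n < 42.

Successive powers of 18 modulo 43:
  18^0=1  18^1=18  18^2=23  18^3=27
So 18^3 ≡ 27 (mod 43), giving n = 3.

3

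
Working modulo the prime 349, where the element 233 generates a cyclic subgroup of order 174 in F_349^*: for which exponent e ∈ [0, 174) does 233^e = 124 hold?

Baby-step giant-step with m = ceil(sqrt(174)) = 14.
Baby table (233^j mod 349 for j=0..13):
  0:1  1:233  2:194  3:181  4:293  5:214  6:304  7:334
  8:344  9:231  10:77  11:142  12:280  13:326
Giant step factor: 233^(-14) ≡ 273 (mod 349).
Scan 124·273^i mod 349 for i = 0, 1, …:
  i=0: 124   i=1: 348   i=2: 76   i=3: 157
  i=4: 283   i=5: 130   i=6: 241   i=7: 181
Match at i=7, j=3: e = 7·14 + 3 = 101.

101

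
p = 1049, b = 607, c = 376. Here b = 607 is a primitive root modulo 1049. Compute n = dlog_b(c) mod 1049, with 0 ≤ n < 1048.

Baby-step giant-step with m = ceil(sqrt(1048)) = 33.
Baby table (607^j mod 1049 for j=0..32):
  0:1  1:607  2:250  3:694  4:609  5:415  6:145  7:948
  8:584  9:975  10:189  11:382  12:45  13:41  14:760  15:809
  16:131  17:842  18:231  19:700  20:55  21:866  22:113  23:406
  24:976  25:796  26:632  27:739  28:650  29:126  30:954  31:30
  32:377
Giant step factor: 607^(-33) ≡ 147 (mod 1049).
Scan 376·147^i mod 1049 for i = 0, 1, …:
  i=0: 376   i=1: 724   i=2: 479   i=3: 130
  i=4: 228   i=5: 997   i=6: 748   i=7: 860
  i=8: 540   i=9: 705     …   i=22: 736
  i=23: 145
Match at i=23, j=6: n = 23·33 + 6 = 765.

765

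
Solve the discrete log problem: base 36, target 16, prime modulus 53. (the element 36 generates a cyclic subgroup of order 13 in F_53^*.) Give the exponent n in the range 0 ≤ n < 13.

3

Successive powers of 36 modulo 53:
  36^0=1  36^1=36  36^2=24  36^3=16
So 36^3 ≡ 16 (mod 53), giving n = 3.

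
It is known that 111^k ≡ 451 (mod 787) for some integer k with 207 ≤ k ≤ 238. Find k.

218

Compute 111^207 mod 787 = 493, then multiply by 111 repeatedly:
  111^207=493  111^208=420  111^209=187  111^210=295  111^211=478
  111^212=329  111^213=317  111^214=559  111^215=663  111^216=402
  111^217=550  111^218=451
Found 451 at exponent 218.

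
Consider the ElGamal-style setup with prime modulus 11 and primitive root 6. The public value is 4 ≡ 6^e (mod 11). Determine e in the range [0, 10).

8

Successive powers of 6 modulo 11:
  6^0=1  6^1=6  6^2=3  6^3=7  6^4=9  6^5=10
  6^6=5  6^7=8  6^8=4
So 6^8 ≡ 4 (mod 11), giving e = 8.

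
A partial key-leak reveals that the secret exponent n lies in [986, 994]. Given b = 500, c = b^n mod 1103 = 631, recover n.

Compute 500^986 mod 1103 = 422, then multiply by 500 repeatedly:
  500^986=422  500^987=327  500^988=256  500^989=52  500^990=631
Found 631 at exponent 990.

990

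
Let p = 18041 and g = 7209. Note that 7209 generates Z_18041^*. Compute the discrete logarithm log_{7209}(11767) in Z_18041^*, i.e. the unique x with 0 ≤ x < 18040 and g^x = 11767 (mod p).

114

Baby-step giant-step with m = ceil(sqrt(18040)) = 135.
Baby table (7209^j mod 18041 for j=0..134):
  0:1  1:7209  2:11601  3:11574  4:15382  5:8852  6:3051  7:2680
  8:16250  9:6037  10:5841  11:75  12:17486  13:4107  14:2082  15:17067
  16:14424  17:12333  18:2549  19:10003  20:1750  21:5091  22:5625  23:12498
  24:1328  25:11822  26:17155  27:17381  28:4884  29:10765  30:10544  31:4963
  32:2964  33:6932  34:17259  35:9395  36:2641  37:5714  38:4623  39:5480
  40:13571  41:15037  42:11405  43:5808  44:14752  45:13514  46:1026  47:17665
  48:13607  49:3946  50:14098  51:7529  52:9233  53:7448  54:2616  55:5899
  56:3254  57:4786  58:7882  59:10229  60:7294  61:10972  62:5404  63:6917
  64:17370  65:15790  66:9441  67:9517  68:16171  69:13838  70:9453  71:5820
  72:11055  73:8398  74:13627  75:3798  76:11585  77:4476  78:10176  79:4078
  80:9513  81:5376  82:3516  83:17280  84:16456  85:11729  86:14235  87:2907
  88:10962  89:5478  90:17194  91:9876  92:6298  93:11126  94:15089  95:7412
  96:13707  97:3206  98:1533  99:10305  100:13948  101:8639  102:1019  103:3284
  104:4564  105:13133  106:14670  107:17729  108:5917  109:6729  110:15153  111:17763
  112:16490  113:4261  114:11767  115:17562  116:10761  117:17790  118:12682  119:10791
  120:17568  121:17933  122:15232  123:9962  124:12878  125:16557  126:157  127:13271
  128:17257  129:13018  130:15521  131:607  132:9941  133:5817  134:7469
Giant step factor: 7209^(-135) ≡ 11322 (mod 18041).
Scan 11767·11322^i mod 18041 for i = 0, 1, …:
  i=0: 11767
Match at i=0, j=114: x = 0·135 + 114 = 114.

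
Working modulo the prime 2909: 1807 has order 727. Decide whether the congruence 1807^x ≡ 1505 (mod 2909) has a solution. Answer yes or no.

no

1505 ∈ ⟨1807⟩ iff 1505^727 ≡ 1 (mod 2909), since |⟨1807⟩| = 727.
1505^727 mod 2909 = 878.
Since 878 ≠ 1, 1505 does not lie in the subgroup.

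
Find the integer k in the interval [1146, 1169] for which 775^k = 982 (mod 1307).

1160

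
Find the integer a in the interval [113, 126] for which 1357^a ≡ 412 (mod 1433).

Compute 1357^113 mod 1433 = 1387, then multiply by 1357 repeatedly:
  1357^113=1387  1357^114=630  1357^115=842  1357^116=493  1357^117=1223
  1357^118=197  1357^119=791  1357^120=70  1357^121=412
Found 412 at exponent 121.

121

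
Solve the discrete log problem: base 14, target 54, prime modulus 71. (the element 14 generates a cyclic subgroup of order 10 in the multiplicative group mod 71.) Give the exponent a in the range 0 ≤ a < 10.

2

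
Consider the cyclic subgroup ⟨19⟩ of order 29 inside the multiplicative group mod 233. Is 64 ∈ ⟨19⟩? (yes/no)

64 ∈ ⟨19⟩ iff 64^29 ≡ 1 (mod 233), since |⟨19⟩| = 29.
64^29 mod 233 = 1.
Since 1 = 1, 64 lies in the subgroup.

yes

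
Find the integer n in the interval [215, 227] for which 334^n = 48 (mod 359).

220

Compute 334^215 mod 359 = 325, then multiply by 334 repeatedly:
  334^215=325  334^216=132  334^217=290  334^218=289  334^219=314
  334^220=48
Found 48 at exponent 220.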